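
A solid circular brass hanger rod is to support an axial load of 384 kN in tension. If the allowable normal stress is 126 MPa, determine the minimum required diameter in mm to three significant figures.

Required area A ≥ P/σ_allow = 384000/126 = 3048 mm².
For a solid circular section, d ≥ √(4A/π) = 62.29 mm.

62.3 mm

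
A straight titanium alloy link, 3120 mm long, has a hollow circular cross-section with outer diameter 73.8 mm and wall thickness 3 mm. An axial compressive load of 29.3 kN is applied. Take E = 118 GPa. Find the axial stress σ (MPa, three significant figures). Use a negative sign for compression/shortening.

A = 667.3 mm².
σ = N/A = -29300/667.3 = -43.91 MPa.

-43.9 MPa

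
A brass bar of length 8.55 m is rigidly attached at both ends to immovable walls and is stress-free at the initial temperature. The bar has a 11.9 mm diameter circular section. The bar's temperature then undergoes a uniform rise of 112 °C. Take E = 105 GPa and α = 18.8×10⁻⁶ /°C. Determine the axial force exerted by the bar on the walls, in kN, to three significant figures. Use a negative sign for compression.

Free thermal expansion αLΔT = 18.8e-6 · 8550 · 112 = 18 mm.
The walls impose strain ε = −(18)/8550 = -2.1056e-03; σ = Eε = 105000 · -2.1056e-03 = -221.1 MPa.
Wall reaction R = σ·A = -221.1·111.2 = -24590 N = -24.59 kN.

-24.6 kN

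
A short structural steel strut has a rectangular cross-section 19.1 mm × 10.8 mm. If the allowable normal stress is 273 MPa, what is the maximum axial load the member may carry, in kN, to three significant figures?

56.3 kN

A = 206.3 mm².
P_max = σ_allow · A = 273 · 206.3 = 56310 N = 56.31 kN.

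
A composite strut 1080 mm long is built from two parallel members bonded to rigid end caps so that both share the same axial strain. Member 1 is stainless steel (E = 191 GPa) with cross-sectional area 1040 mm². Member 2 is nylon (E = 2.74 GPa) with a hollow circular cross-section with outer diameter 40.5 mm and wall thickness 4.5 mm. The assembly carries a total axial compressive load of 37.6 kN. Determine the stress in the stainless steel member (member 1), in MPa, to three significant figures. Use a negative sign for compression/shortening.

-35.9 MPa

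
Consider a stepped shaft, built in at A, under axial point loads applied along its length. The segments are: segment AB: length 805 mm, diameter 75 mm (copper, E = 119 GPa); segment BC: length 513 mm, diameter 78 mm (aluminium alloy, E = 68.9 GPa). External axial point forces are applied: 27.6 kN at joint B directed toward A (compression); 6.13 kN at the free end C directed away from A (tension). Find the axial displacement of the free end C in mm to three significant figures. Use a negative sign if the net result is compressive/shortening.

-0.0233 mm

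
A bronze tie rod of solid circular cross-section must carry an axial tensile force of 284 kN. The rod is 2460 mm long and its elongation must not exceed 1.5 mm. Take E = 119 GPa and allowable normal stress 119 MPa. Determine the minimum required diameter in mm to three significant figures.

70.6 mm

Required area A ≥ P/σ_allow = 284000/119 = 2387 mm².
For a solid circular section, d ≥ √(4A/π) = 55.12 mm.
Elongation limit: A ≥ PL/(Eδ_allow) = 284000·2460/(119000·1.5) = 3914 mm² ⇒ d ≥ 70.59 mm.
The elongation limit governs.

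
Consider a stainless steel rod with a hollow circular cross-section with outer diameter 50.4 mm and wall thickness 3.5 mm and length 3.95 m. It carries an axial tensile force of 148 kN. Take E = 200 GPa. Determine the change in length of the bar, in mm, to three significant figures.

5.67 mm

A = 515.7 mm².
δ_mech = NL/(AE) = 148000·3950/(515.7·200000) = 5.668 mm.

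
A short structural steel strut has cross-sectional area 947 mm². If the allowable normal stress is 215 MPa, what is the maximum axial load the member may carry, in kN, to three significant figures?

204 kN

P_max = σ_allow · A = 215 · 947 = 203600 N = 203.6 kN.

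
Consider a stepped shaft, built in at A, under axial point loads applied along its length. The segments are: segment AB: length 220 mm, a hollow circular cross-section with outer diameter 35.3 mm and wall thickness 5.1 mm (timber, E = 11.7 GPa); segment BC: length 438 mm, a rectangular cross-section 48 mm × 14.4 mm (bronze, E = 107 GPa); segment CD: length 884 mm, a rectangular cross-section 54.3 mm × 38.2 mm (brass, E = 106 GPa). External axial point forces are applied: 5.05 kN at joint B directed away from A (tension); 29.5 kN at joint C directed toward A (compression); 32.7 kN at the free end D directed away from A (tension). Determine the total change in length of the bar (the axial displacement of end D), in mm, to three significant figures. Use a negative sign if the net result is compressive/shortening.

0.471 mm

Internal axial forces (sectioning from the free end, tension +): N_CD = 32.7 kN, N_BC = 3.2 kN, N_AB = 8.25 kN.
A_AB = 483.9 mm².
A_BC = 691.2 mm².
A_CD = 2074 mm².
δ_AB = 8250·220/(483.9·11700) = 0.3206 mm
δ_BC = 3200·438/(691.2·107000) = 0.01895 mm
δ_CD = 32700·884/(2074·106000) = 0.1315 mm
δ = Σδ_i = 0.471 mm.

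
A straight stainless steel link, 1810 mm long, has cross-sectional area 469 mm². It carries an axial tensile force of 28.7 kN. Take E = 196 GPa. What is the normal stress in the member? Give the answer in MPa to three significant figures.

σ = N/A = 28700/469 = 61.19 MPa.

61.2 MPa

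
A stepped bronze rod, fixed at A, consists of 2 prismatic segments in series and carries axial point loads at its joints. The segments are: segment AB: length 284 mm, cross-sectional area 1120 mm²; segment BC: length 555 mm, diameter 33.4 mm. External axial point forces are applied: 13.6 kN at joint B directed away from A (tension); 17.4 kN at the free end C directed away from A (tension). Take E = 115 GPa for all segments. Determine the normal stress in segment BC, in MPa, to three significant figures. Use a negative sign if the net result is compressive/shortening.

19.9 MPa

Internal axial forces (sectioning from the free end, tension +): N_BC = 17.4 kN, N_AB = 31 kN.
A_BC = 876.2 mm².
σ_BC = N_BC/A_BC = 17400/876.2 = 19.86 MPa.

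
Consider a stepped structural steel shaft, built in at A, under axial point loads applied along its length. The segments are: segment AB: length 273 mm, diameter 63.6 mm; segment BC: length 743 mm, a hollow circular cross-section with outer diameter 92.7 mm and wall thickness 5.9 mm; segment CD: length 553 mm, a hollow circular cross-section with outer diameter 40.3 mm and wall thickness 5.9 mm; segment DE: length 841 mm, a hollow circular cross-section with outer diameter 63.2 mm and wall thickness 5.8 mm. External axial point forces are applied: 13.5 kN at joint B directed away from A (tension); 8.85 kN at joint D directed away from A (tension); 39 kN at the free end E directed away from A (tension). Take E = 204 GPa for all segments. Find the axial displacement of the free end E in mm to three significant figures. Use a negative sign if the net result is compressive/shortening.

0.491 mm

Internal axial forces (sectioning from the free end, tension +): N_DE = 39 kN, N_CD = 47.85 kN, N_BC = 47.85 kN, N_AB = 61.35 kN.
A_AB = 3177 mm².
A_BC = 1609 mm².
A_CD = 637.6 mm².
A_DE = 1046 mm².
δ_AB = 61350·273/(3177·204000) = 0.02584 mm
δ_BC = 47850·743/(1609·204000) = 0.1083 mm
δ_CD = 47850·553/(637.6·204000) = 0.2034 mm
δ_DE = 39000·841/(1046·204000) = 0.1537 mm
δ = Σδ_i = 0.4913 mm.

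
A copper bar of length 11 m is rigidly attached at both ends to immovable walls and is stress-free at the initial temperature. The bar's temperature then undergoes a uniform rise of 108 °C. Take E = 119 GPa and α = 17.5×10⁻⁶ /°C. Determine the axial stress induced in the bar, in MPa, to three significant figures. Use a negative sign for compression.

Free thermal expansion αLΔT = 17.5e-6 · 11000 · 108 = 20.79 mm.
The walls impose strain ε = −(20.79)/11000 = -1.8900e-03; σ = Eε = 119000 · -1.8900e-03 = -224.9 MPa.

-225 MPa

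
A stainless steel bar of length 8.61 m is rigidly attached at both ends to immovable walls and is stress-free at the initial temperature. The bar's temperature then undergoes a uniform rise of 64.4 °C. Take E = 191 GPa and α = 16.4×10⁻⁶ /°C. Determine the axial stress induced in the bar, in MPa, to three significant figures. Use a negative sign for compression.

-202 MPa

Free thermal expansion αLΔT = 16.4e-6 · 8610 · 64.4 = 9.094 mm.
The walls impose strain ε = −(9.094)/8610 = -1.0562e-03; σ = Eε = 191000 · -1.0562e-03 = -201.7 MPa.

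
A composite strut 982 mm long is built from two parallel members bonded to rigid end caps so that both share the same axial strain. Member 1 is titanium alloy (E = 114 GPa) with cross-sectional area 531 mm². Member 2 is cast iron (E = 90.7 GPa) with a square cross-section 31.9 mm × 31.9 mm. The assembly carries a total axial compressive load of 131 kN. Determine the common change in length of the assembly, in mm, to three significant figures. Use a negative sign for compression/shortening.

A_2 = 1018 mm².
Equal strain + equilibrium ⇒ each member carries load in proportion to AE: A₁E₁ = 60530000 N, A₂E₂ = 92300000 N, ΣAE = 152800000 N.
δ = PL/ΣAE = -131000·982/152800000 = -0.8417 mm.

-0.842 mm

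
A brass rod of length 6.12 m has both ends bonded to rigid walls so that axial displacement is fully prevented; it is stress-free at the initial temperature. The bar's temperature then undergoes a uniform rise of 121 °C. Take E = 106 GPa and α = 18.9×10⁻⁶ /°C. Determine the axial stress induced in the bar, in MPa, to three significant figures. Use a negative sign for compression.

-242 MPa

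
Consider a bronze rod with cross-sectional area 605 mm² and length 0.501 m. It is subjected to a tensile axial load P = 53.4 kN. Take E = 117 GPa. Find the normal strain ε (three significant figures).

7.54e-04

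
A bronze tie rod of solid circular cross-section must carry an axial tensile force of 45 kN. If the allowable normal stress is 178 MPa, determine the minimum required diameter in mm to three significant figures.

Required area A ≥ P/σ_allow = 45000/178 = 252.8 mm².
For a solid circular section, d ≥ √(4A/π) = 17.94 mm.

17.9 mm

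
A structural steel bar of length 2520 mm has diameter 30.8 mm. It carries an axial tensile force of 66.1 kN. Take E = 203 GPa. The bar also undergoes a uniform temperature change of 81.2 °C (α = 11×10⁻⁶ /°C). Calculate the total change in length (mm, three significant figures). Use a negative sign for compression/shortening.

3.35 mm

A = 745.1 mm².
δ_mech = NL/(AE) = 66100·2520/(745.1·203000) = 1.101 mm.
δ_thermal = αLΔT = 11e-6·2520·81.2 = 2.251 mm.
δ = δ_mech + δ_thermal = 3.352 mm.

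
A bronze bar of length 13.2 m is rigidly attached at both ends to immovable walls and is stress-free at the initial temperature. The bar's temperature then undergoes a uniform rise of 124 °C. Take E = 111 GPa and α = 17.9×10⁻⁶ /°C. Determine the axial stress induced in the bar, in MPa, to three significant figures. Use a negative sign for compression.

Free thermal expansion αLΔT = 17.9e-6 · 13200 · 124 = 29.3 mm.
The walls impose strain ε = −(29.3)/13200 = -2.2196e-03; σ = Eε = 111000 · -2.2196e-03 = -246.4 MPa.

-246 MPa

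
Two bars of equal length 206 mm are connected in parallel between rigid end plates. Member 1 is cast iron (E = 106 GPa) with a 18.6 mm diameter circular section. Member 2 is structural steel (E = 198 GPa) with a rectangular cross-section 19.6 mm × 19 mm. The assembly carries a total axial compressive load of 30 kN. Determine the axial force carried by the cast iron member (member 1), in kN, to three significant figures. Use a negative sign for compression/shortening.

A_1 = 271.7 mm².
A_2 = 372.4 mm².
Equal strain + equilibrium ⇒ each member carries load in proportion to AE: A₁E₁ = 28800000 N, A₂E₂ = 73740000 N, ΣAE = 102500000 N.
F₁ = P·A₁E₁/ΣAE = -30000·28800000/102500000 = -8427 N.

-8.43 kN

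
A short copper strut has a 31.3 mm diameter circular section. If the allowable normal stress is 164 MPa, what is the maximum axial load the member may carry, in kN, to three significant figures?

126 kN

A = 769.4 mm².
P_max = σ_allow · A = 164 · 769.4 = 126200 N = 126.2 kN.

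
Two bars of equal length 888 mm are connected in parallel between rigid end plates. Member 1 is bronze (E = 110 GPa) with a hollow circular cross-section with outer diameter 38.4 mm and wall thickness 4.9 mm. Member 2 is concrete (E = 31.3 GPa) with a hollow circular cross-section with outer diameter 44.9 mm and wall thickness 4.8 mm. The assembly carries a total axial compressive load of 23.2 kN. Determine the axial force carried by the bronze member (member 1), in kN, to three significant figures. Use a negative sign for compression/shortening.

A_1 = 515.7 mm².
A_2 = 604.7 mm².
Equal strain + equilibrium ⇒ each member carries load in proportion to AE: A₁E₁ = 56730000 N, A₂E₂ = 18930000 N, ΣAE = 75650000 N.
F₁ = P·A₁E₁/ΣAE = -23200·56730000/75650000 = -17400 N.

-17.4 kN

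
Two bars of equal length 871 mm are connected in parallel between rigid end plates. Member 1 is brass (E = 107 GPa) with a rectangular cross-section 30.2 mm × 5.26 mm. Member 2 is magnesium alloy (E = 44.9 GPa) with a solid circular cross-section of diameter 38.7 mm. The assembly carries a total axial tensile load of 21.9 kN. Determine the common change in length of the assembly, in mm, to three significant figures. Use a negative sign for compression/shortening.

0.273 mm

A_1 = 158.9 mm².
A_2 = 1176 mm².
Equal strain + equilibrium ⇒ each member carries load in proportion to AE: A₁E₁ = 17000000 N, A₂E₂ = 52820000 N, ΣAE = 69810000 N.
δ = PL/ΣAE = 21900·871/69810000 = 0.2732 mm.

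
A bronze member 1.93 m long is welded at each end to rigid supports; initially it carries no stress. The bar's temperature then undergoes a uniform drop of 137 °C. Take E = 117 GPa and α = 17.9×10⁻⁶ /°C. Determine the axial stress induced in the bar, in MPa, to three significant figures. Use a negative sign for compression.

287 MPa

Free thermal expansion αLΔT = 17.9e-6 · 1930 · -137 = -4.733 mm.
The walls impose strain ε = −(-4.733)/1930 = 2.4523e-03; σ = Eε = 117000 · 2.4523e-03 = 286.9 MPa.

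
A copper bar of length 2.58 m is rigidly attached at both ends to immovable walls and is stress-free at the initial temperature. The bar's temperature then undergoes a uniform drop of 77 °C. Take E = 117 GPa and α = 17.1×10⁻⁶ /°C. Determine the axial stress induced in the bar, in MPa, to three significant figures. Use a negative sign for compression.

Free thermal expansion αLΔT = 17.1e-6 · 2580 · -77 = -3.397 mm.
The walls impose strain ε = −(-3.397)/2580 = 1.3167e-03; σ = Eε = 117000 · 1.3167e-03 = 154.1 MPa.

154 MPa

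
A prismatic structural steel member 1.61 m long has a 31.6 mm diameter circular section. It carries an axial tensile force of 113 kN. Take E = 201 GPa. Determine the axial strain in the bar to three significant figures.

A = 784.3 mm².
σ = N/A = 144.1 MPa; ε = σ/E = 144.1/201000 = 7.168e-04.

7.17e-04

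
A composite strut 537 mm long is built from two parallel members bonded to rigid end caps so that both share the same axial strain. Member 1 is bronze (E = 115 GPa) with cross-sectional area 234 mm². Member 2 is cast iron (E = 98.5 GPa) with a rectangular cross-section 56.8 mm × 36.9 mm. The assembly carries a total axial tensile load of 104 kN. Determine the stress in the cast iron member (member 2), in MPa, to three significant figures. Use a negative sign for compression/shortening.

43.9 MPa

A_2 = 2096 mm².
Equal strain + equilibrium ⇒ each member carries load in proportion to AE: A₁E₁ = 26910000 N, A₂E₂ = 206400000 N, ΣAE = 233400000 N.
σ₂ = P·E₂/ΣAE = 104000·98500/233400000 = 43.9 MPa.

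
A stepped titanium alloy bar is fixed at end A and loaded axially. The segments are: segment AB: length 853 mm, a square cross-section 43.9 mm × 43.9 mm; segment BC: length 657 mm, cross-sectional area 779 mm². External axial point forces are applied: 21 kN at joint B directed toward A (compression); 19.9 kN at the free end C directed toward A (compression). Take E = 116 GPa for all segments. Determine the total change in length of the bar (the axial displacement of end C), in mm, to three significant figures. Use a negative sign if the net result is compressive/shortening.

Internal axial forces (sectioning from the free end, tension +): N_BC = -19.9 kN, N_AB = -40.9 kN.
A_AB = 1927 mm².
δ_AB = -40900·853/(1927·116000) = -0.1561 mm
δ_BC = -19900·657/(779·116000) = -0.1447 mm
δ = Σδ_i = -0.3007 mm.

-0.301 mm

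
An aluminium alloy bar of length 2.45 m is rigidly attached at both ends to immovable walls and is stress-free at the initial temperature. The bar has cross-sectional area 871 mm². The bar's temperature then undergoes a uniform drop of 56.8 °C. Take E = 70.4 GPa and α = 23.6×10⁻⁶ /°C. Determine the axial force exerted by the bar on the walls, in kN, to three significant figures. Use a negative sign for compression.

82.2 kN

Free thermal expansion αLΔT = 23.6e-6 · 2450 · -56.8 = -3.284 mm.
The walls impose strain ε = −(-3.284)/2450 = 1.3405e-03; σ = Eε = 70400 · 1.3405e-03 = 94.37 MPa.
Wall reaction R = σ·A = 94.37·871 = 82200 N = 82.2 kN.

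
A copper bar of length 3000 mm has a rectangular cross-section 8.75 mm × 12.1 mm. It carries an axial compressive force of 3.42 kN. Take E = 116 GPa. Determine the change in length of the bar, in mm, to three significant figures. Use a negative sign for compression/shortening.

-0.835 mm

A = 105.9 mm².
δ_mech = NL/(AE) = -3420·3000/(105.9·116000) = -0.8354 mm.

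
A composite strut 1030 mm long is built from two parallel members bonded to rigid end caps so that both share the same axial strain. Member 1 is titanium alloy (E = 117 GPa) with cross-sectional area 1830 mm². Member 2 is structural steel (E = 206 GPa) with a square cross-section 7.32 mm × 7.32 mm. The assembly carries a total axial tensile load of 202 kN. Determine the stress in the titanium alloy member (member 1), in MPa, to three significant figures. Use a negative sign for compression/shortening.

105 MPa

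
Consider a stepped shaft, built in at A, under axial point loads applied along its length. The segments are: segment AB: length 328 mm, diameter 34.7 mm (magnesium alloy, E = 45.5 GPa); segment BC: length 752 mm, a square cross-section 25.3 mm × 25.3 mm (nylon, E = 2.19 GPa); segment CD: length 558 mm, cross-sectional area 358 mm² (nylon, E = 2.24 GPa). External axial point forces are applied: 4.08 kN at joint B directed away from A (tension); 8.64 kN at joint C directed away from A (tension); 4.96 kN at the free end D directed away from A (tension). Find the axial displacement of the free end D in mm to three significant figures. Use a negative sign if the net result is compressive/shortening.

10.9 mm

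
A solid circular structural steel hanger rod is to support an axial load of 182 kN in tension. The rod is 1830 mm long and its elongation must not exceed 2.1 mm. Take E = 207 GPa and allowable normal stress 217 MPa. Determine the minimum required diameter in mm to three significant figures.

Required area A ≥ P/σ_allow = 182000/217 = 838.7 mm².
For a solid circular section, d ≥ √(4A/π) = 32.68 mm.
Elongation limit: A ≥ PL/(Eδ_allow) = 182000·1830/(207000·2.1) = 766.2 mm² ⇒ d ≥ 31.23 mm.
The stress limit governs.

32.7 mm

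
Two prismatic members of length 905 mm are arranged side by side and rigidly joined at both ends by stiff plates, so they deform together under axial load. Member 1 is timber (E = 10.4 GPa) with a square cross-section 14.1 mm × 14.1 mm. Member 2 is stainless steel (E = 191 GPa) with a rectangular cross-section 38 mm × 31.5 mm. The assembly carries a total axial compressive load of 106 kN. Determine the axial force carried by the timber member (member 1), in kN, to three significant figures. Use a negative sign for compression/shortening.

-0.950 kN

A_1 = 198.8 mm².
A_2 = 1197 mm².
Equal strain + equilibrium ⇒ each member carries load in proportion to AE: A₁E₁ = 2068000 N, A₂E₂ = 228600000 N, ΣAE = 230700000 N.
F₁ = P·A₁E₁/ΣAE = -106000·2068000/230700000 = -950 N.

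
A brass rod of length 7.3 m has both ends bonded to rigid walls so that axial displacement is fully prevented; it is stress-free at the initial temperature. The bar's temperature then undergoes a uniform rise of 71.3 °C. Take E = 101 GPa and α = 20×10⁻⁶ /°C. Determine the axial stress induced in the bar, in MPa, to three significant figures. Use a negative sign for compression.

Free thermal expansion αLΔT = 20e-6 · 7300 · 71.3 = 10.41 mm.
The walls impose strain ε = −(10.41)/7300 = -1.4260e-03; σ = Eε = 101000 · -1.4260e-03 = -144 MPa.

-144 MPa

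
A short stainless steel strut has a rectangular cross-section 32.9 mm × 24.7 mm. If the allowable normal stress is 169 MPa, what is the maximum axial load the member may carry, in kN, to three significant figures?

137 kN

A = 812.6 mm².
P_max = σ_allow · A = 169 · 812.6 = 137300 N = 137.3 kN.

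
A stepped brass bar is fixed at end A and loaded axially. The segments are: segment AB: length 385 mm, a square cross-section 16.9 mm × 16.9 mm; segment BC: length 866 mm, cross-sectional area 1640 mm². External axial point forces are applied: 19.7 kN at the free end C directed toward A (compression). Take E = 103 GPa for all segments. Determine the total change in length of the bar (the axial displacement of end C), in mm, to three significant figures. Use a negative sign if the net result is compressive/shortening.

-0.359 mm

Internal axial forces (sectioning from the free end, tension +): N_BC = -19.7 kN, N_AB = -19.7 kN.
A_AB = 285.6 mm².
δ_AB = -19700·385/(285.6·103000) = -0.2578 mm
δ_BC = -19700·866/(1640·103000) = -0.101 mm
δ = Σδ_i = -0.3588 mm.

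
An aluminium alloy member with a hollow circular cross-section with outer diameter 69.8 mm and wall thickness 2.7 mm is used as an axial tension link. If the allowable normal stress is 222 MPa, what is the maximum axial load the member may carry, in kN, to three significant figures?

126 kN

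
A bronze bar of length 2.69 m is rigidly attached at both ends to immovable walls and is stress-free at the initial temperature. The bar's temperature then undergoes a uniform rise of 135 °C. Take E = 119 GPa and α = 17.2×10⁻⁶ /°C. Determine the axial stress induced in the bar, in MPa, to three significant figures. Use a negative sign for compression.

-276 MPa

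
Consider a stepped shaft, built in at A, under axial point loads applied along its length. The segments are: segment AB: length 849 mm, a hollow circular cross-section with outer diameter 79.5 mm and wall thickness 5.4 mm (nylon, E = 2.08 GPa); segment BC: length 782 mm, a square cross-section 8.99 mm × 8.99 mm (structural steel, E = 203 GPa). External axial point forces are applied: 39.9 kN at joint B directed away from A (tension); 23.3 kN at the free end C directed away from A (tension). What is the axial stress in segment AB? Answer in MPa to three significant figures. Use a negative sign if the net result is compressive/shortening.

Internal axial forces (sectioning from the free end, tension +): N_BC = 23.3 kN, N_AB = 63.2 kN.
A_AB = 1257 mm².
σ_AB = N_AB/A_AB = 63200/1257 = 50.28 MPa.

50.3 MPa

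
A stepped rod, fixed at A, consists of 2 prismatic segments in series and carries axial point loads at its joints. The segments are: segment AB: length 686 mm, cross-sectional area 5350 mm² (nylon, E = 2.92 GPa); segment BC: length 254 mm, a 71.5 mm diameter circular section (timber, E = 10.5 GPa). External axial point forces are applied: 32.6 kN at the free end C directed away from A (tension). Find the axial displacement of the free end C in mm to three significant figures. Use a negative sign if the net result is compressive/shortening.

1.63 mm

Internal axial forces (sectioning from the free end, tension +): N_BC = 32.6 kN, N_AB = 32.6 kN.
A_BC = 4015 mm².
δ_AB = 32600·686/(5350·2920) = 1.432 mm
δ_BC = 32600·254/(4015·10500) = 0.1964 mm
δ = Σδ_i = 1.628 mm.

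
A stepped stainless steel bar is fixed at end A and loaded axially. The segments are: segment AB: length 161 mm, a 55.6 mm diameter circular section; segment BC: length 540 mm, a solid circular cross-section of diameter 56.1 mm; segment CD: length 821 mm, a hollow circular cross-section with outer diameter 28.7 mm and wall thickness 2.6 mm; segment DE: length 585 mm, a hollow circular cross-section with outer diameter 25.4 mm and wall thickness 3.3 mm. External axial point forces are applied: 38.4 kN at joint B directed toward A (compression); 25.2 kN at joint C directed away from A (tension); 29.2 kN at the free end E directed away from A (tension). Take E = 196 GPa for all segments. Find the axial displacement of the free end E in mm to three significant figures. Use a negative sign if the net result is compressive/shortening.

1.02 mm

Internal axial forces (sectioning from the free end, tension +): N_DE = 29.2 kN, N_CD = 29.2 kN, N_BC = 54.4 kN, N_AB = 16 kN.
A_AB = 2428 mm².
A_BC = 2472 mm².
A_CD = 213.2 mm².
A_DE = 229.1 mm².
δ_AB = 16000·161/(2428·196000) = 0.005413 mm
δ_BC = 54400·540/(2472·196000) = 0.06063 mm
δ_CD = 29200·821/(213.2·196000) = 0.5737 mm
δ_DE = 29200·585/(229.1·196000) = 0.3804 mm
δ = Σδ_i = 1.02 mm.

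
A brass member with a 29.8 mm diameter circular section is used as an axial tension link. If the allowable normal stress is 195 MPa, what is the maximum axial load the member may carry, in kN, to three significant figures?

A = 697.5 mm².
P_max = σ_allow · A = 195 · 697.5 = 136000 N = 136 kN.

136 kN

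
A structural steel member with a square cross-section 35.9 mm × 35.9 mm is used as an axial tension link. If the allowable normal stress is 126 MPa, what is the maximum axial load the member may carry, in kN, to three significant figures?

162 kN

A = 1289 mm².
P_max = σ_allow · A = 126 · 1289 = 162400 N = 162.4 kN.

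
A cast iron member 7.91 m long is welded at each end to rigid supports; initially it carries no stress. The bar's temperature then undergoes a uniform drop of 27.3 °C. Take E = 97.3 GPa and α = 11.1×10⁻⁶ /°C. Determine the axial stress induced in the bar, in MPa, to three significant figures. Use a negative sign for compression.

Free thermal expansion αLΔT = 11.1e-6 · 7910 · -27.3 = -2.397 mm.
The walls impose strain ε = −(-2.397)/7910 = 3.0303e-04; σ = Eε = 97300 · 3.0303e-04 = 29.48 MPa.

29.5 MPa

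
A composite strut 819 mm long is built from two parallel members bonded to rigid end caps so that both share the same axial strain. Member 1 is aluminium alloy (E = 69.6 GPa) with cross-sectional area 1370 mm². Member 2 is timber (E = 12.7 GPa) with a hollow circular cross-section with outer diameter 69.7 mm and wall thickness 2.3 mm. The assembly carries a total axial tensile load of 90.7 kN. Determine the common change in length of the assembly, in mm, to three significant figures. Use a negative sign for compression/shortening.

A_2 = 487 mm².
Equal strain + equilibrium ⇒ each member carries load in proportion to AE: A₁E₁ = 95350000 N, A₂E₂ = 6185000 N, ΣAE = 101500000 N.
δ = PL/ΣAE = 90700·819/101500000 = 0.7316 mm.

0.732 mm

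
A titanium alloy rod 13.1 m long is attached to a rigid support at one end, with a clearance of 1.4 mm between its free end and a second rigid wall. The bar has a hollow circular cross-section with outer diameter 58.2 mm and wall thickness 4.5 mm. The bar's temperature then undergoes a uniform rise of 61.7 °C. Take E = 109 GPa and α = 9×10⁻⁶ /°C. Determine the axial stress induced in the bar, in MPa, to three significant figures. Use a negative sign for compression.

Free thermal expansion αLΔT = 9e-6 · 13100 · 61.7 = 7.274 mm.
The walls engage after the gap closes; constrained expansion = 7.274 − 1.4 = 5.874 mm.
The walls impose strain ε = −(5.874)/13100 = -4.4843e-04; σ = Eε = 109000 · -4.4843e-04 = -48.88 MPa.

-48.9 MPa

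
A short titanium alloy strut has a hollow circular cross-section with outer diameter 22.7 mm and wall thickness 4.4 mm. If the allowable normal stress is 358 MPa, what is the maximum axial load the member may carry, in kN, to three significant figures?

A = 253 mm².
P_max = σ_allow · A = 358 · 253 = 90560 N = 90.56 kN.

90.6 kN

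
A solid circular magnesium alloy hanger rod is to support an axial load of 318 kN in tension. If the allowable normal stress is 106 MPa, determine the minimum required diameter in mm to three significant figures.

61.8 mm

Required area A ≥ P/σ_allow = 318000/106 = 3000 mm².
For a solid circular section, d ≥ √(4A/π) = 61.8 mm.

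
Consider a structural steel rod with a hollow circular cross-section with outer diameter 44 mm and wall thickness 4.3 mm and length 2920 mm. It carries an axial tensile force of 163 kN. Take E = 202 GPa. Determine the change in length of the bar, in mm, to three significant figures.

4.39 mm

A = 536.3 mm².
δ_mech = NL/(AE) = 163000·2920/(536.3·202000) = 4.393 mm.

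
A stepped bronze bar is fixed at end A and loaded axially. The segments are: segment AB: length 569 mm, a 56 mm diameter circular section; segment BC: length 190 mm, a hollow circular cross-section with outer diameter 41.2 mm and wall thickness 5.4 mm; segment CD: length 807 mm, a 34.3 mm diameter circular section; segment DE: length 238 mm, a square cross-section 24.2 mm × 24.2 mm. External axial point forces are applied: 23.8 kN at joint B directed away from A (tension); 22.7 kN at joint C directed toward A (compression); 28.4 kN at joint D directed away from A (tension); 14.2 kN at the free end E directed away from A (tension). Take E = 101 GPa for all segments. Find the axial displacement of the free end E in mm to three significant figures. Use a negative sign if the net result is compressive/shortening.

Internal axial forces (sectioning from the free end, tension +): N_DE = 14.2 kN, N_CD = 42.6 kN, N_BC = 19.9 kN, N_AB = 43.7 kN.
A_AB = 2463 mm².
A_BC = 607.3 mm².
A_CD = 924 mm².
A_DE = 585.6 mm².
δ_AB = 43700·569/(2463·101000) = 0.09996 mm
δ_BC = 19900·190/(607.3·101000) = 0.06164 mm
δ_CD = 42600·807/(924·101000) = 0.3684 mm
δ_DE = 14200·238/(585.6·101000) = 0.05714 mm
δ = Σδ_i = 0.5871 mm.

0.587 mm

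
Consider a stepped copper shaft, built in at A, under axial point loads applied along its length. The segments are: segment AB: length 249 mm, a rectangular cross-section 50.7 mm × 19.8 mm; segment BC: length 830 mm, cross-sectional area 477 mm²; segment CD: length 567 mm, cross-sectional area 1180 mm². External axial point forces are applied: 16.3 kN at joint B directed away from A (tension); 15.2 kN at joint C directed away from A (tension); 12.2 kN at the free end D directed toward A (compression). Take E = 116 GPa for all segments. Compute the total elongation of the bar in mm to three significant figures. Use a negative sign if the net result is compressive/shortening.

0.0357 mm

Internal axial forces (sectioning from the free end, tension +): N_CD = -12.2 kN, N_BC = 3 kN, N_AB = 19.3 kN.
A_AB = 1004 mm².
δ_AB = 19300·249/(1004·116000) = 0.04127 mm
δ_BC = 3000·830/(477·116000) = 0.045 mm
δ_CD = -12200·567/(1180·116000) = -0.05054 mm
δ = Σδ_i = 0.03573 mm.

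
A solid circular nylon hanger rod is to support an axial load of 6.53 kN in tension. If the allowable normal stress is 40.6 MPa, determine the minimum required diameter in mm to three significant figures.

14.3 mm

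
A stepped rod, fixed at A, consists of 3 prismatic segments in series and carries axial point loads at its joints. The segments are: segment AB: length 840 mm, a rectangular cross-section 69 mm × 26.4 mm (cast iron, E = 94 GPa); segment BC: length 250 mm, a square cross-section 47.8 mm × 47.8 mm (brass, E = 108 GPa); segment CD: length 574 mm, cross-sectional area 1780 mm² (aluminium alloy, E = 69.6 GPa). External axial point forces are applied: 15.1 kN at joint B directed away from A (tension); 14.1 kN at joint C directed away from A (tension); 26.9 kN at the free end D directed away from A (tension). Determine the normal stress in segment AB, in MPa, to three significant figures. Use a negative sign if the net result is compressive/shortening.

30.8 MPa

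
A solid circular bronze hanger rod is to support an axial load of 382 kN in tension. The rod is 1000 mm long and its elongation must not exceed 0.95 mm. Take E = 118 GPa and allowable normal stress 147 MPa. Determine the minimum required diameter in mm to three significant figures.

65.9 mm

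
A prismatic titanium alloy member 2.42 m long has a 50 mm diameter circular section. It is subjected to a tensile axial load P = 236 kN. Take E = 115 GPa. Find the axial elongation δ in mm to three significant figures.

A = 1963 mm².
δ_mech = NL/(AE) = 236000·2420/(1963·115000) = 2.529 mm.

2.53 mm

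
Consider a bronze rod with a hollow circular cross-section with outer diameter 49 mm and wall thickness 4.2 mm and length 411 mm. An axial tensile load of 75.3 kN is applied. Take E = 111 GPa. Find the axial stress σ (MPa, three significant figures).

A = 591.1 mm².
σ = N/A = 75300/591.1 = 127.4 MPa.

127 MPa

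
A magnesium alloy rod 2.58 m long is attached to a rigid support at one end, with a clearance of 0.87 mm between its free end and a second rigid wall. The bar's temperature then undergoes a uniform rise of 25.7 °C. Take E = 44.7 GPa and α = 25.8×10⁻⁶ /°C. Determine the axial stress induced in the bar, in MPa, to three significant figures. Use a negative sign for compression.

Free thermal expansion αLΔT = 25.8e-6 · 2580 · 25.7 = 1.711 mm.
The walls engage after the gap closes; constrained expansion = 1.711 − 0.87 = 0.8407 mm.
The walls impose strain ε = −(0.8407)/2580 = -3.2585e-04; σ = Eε = 44700 · -3.2585e-04 = -14.57 MPa.

-14.6 MPa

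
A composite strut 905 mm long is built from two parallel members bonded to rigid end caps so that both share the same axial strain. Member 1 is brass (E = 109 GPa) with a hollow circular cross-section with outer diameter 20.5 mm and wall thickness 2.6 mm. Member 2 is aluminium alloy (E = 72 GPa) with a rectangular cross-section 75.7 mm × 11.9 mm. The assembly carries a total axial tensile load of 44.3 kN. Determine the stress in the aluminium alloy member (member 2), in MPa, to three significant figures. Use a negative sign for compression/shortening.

A_1 = 146.2 mm².
A_2 = 900.8 mm².
Equal strain + equilibrium ⇒ each member carries load in proportion to AE: A₁E₁ = 15940000 N, A₂E₂ = 64860000 N, ΣAE = 80800000 N.
σ₂ = P·E₂/ΣAE = 44300·72000/80800000 = 39.48 MPa.

39.5 MPa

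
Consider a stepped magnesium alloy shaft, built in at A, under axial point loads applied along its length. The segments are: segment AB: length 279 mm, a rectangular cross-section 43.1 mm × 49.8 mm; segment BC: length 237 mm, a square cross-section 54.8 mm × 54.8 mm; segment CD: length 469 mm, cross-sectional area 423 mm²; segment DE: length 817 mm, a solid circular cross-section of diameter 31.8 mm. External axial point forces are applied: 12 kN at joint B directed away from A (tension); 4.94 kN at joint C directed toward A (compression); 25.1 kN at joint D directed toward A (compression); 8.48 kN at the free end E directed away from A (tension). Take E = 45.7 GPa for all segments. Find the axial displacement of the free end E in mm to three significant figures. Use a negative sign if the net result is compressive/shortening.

-0.277 mm

Internal axial forces (sectioning from the free end, tension +): N_DE = 8.48 kN, N_CD = -16.62 kN, N_BC = -21.56 kN, N_AB = -9.56 kN.
A_AB = 2146 mm².
A_BC = 3003 mm².
A_DE = 794.2 mm².
δ_AB = -9560·279/(2146·45700) = -0.02719 mm
δ_BC = -21560·237/(3003·45700) = -0.03723 mm
δ_CD = -16620·469/(423·45700) = -0.4032 mm
δ_DE = 8480·817/(794.2·45700) = 0.1909 mm
δ = Σδ_i = -0.2768 mm.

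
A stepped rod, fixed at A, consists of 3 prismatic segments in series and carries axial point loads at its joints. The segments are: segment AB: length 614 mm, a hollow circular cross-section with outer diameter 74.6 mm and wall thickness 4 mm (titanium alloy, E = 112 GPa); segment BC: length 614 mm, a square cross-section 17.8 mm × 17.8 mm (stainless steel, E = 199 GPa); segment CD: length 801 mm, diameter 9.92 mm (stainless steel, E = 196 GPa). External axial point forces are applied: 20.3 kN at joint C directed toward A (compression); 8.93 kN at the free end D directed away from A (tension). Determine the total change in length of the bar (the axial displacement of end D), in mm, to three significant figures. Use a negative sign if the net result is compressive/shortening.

0.291 mm

Internal axial forces (sectioning from the free end, tension +): N_CD = 8.93 kN, N_BC = -11.37 kN, N_AB = -11.37 kN.
A_AB = 887.2 mm².
A_BC = 316.8 mm².
A_CD = 77.29 mm².
δ_AB = -11370·614/(887.2·112000) = -0.07026 mm
δ_BC = -11370·614/(316.8·199000) = -0.1107 mm
δ_CD = 8930·801/(77.29·196000) = 0.4722 mm
δ = Σδ_i = 0.2912 mm.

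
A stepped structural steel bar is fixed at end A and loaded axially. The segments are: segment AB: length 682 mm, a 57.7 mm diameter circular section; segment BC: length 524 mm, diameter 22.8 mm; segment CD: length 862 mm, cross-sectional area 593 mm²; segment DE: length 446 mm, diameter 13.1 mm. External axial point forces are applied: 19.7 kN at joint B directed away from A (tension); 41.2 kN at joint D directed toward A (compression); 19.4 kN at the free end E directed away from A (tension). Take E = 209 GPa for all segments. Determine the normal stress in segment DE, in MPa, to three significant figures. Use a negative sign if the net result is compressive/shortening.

144 MPa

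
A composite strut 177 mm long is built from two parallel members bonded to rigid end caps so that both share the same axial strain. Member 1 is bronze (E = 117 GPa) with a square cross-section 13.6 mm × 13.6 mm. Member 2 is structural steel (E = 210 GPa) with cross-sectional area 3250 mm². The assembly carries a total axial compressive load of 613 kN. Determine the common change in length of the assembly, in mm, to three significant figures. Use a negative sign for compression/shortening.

A_1 = 185 mm².
Equal strain + equilibrium ⇒ each member carries load in proportion to AE: A₁E₁ = 21640000 N, A₂E₂ = 682500000 N, ΣAE = 704100000 N.
δ = PL/ΣAE = -613000·177/704100000 = -0.1541 mm.

-0.154 mm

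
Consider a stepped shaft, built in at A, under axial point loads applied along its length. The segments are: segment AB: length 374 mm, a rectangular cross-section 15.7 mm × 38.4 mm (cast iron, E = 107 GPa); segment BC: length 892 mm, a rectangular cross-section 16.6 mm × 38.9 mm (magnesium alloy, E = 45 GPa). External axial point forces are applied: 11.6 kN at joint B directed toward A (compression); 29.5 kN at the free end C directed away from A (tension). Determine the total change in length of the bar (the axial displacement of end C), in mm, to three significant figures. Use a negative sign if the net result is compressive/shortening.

1.01 mm

Internal axial forces (sectioning from the free end, tension +): N_BC = 29.5 kN, N_AB = 17.9 kN.
A_AB = 602.9 mm².
A_BC = 645.7 mm².
δ_AB = 17900·374/(602.9·107000) = 0.1038 mm
δ_BC = 29500·892/(645.7·45000) = 0.9056 mm
δ = Σδ_i = 1.009 mm.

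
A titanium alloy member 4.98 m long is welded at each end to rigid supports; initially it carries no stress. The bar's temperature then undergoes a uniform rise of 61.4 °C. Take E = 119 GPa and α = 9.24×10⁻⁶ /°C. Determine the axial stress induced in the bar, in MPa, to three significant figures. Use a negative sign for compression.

-67.5 MPa

Free thermal expansion αLΔT = 9.24e-6 · 4980 · 61.4 = 2.825 mm.
The walls impose strain ε = −(2.825)/4980 = -5.6734e-04; σ = Eε = 119000 · -5.6734e-04 = -67.51 MPa.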